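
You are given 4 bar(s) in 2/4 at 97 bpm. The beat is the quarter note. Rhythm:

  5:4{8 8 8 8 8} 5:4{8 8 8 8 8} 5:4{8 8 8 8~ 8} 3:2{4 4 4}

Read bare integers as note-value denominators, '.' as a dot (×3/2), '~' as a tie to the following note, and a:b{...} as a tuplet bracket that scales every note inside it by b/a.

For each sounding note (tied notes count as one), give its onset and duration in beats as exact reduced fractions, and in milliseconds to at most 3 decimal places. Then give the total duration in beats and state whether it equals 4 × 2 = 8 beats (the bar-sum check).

1) 0.0ms=0b +247.423ms=2/5b
2) 247.423ms=2/5b +247.423ms=2/5b
3) 494.845ms=4/5b +247.423ms=2/5b
4) 742.268ms=6/5b +247.423ms=2/5b
5) 989.691ms=8/5b +247.423ms=2/5b
6) 1237.113ms=2b +247.423ms=2/5b
7) 1484.536ms=12/5b +247.423ms=2/5b
8) 1731.959ms=14/5b +247.423ms=2/5b
9) 1979.381ms=16/5b +247.423ms=2/5b
10) 2226.804ms=18/5b +247.423ms=2/5b
11) 2474.227ms=4b +247.423ms=2/5b
12) 2721.649ms=22/5b +247.423ms=2/5b
13) 2969.072ms=24/5b +247.423ms=2/5b
14) 3216.495ms=26/5b +494.845ms=4/5b
15) 3711.34ms=6b +412.371ms=2/3b
16) 4123.711ms=20/3b +412.371ms=2/3b
17) 4536.082ms=22/3b +412.371ms=2/3b
Σ=8b of 8 (97bpm 2/4) — PASS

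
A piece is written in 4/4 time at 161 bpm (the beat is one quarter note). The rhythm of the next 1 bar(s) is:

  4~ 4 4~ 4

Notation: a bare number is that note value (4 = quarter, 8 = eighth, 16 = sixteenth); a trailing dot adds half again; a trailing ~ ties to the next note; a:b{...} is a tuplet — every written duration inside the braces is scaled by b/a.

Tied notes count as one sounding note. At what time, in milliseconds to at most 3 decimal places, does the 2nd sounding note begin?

1. 0.0ms @ 0 + 745.342ms (2)
2. 745.342ms @ 2 + 745.342ms (2)

note 2 onset = 2b = 745.342ms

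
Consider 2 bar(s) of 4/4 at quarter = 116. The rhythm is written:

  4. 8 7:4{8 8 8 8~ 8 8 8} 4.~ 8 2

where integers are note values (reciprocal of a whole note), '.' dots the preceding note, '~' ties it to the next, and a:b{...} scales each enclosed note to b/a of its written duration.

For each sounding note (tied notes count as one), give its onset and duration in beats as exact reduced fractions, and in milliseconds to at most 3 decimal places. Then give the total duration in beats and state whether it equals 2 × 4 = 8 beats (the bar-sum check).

1) 0.0ms=0b +775.862ms=3/2b
2) 775.862ms=3/2b +258.621ms=1/2b
3) 1034.483ms=2b +147.783ms=2/7b
4) 1182.266ms=16/7b +147.783ms=2/7b
5) 1330.049ms=18/7b +147.783ms=2/7b
6) 1477.833ms=20/7b +295.567ms=4/7b
7) 1773.399ms=24/7b +147.783ms=2/7b
8) 1921.182ms=26/7b +147.783ms=2/7b
9) 2068.966ms=4b +1034.483ms=2b
10) 3103.448ms=6b +1034.483ms=2b
Σ=8b of 8 (116bpm 4/4) — PASS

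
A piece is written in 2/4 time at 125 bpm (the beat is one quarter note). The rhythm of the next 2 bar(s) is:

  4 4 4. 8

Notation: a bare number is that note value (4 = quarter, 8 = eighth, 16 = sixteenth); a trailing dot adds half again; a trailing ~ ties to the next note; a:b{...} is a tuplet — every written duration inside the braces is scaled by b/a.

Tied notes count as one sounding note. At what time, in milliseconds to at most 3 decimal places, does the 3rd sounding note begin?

1. 0.0ms @ 0 + 480.0ms (1)
2. 480.0ms @ 1 + 480.0ms (1)
3. 960.0ms @ 2 + 720.0ms (3/2)
4. 1680.0ms @ 7/2 + 240.0ms (1/2)

note 3 onset = 2b = 960.0ms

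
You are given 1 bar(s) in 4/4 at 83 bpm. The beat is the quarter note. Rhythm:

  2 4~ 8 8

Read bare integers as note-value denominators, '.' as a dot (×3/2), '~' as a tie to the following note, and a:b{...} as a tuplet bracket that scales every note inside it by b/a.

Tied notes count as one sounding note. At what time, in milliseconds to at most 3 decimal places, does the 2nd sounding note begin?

1. 0.0ms @ 0 + 1445.783ms (2)
2. 1445.783ms @ 2 + 1084.337ms (3/2)
3. 2530.12ms @ 7/2 + 361.446ms (1/2)

note 2 onset = 2b = 1445.783ms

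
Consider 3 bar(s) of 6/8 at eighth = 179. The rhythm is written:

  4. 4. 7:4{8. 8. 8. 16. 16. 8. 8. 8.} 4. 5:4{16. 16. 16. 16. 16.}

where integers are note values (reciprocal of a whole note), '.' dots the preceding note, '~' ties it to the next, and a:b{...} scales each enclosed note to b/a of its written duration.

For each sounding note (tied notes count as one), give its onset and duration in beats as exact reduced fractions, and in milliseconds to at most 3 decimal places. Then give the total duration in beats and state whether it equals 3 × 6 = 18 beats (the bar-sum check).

1) 0.0ms=0b +1005.587ms=3b
2) 1005.587ms=3b +1005.587ms=3b
3) 2011.173ms=6b +287.31ms=6/7b
4) 2298.484ms=48/7b +287.31ms=6/7b
5) 2585.794ms=54/7b +287.31ms=6/7b
6) 2873.105ms=60/7b +143.655ms=3/7b
7) 3016.76ms=9b +143.655ms=3/7b
8) 3160.415ms=66/7b +287.31ms=6/7b
9) 3447.725ms=72/7b +287.31ms=6/7b
10) 3735.036ms=78/7b +287.31ms=6/7b
11) 4022.346ms=12b +1005.587ms=3b
12) 5027.933ms=15b +201.117ms=3/5b
13) 5229.05ms=78/5b +201.117ms=3/5b
14) 5430.168ms=81/5b +201.117ms=3/5b
15) 5631.285ms=84/5b +201.117ms=3/5b
16) 5832.402ms=87/5b +201.117ms=3/5b
Σ=18b of 18 (179bpm 6/8) — PASS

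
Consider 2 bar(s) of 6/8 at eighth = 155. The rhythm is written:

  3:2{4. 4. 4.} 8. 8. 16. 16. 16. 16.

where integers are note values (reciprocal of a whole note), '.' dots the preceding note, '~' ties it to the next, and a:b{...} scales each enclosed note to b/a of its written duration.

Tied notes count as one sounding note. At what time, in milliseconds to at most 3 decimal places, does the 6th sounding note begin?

1. 0.0ms @ 0 + 774.194ms (2)
2. 774.194ms @ 2 + 774.194ms (2)
3. 1548.387ms @ 4 + 774.194ms (2)
4. 2322.581ms @ 6 + 580.645ms (3/2)
5. 2903.226ms @ 15/2 + 580.645ms (3/2)
6. 3483.871ms @ 9 + 290.323ms (3/4)
7. 3774.194ms @ 39/4 + 290.323ms (3/4)
8. 4064.516ms @ 21/2 + 290.323ms (3/4)
9. 4354.839ms @ 45/4 + 290.323ms (3/4)

note 6 onset = 9b = 3483.871ms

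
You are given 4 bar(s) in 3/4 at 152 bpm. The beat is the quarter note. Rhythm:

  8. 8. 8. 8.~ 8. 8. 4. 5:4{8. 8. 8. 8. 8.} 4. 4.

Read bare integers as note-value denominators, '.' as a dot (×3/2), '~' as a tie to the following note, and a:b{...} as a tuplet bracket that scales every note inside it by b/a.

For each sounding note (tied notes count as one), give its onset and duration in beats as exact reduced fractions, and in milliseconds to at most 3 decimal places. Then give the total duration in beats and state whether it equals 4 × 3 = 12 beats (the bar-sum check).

1) 0.0ms=0b +296.053ms=3/4b
2) 296.053ms=3/4b +296.053ms=3/4b
3) 592.105ms=3/2b +296.053ms=3/4b
4) 888.158ms=9/4b +592.105ms=3/2b
5) 1480.263ms=15/4b +296.053ms=3/4b
6) 1776.316ms=9/2b +592.105ms=3/2b
7) 2368.421ms=6b +236.842ms=3/5b
8) 2605.263ms=33/5b +236.842ms=3/5b
9) 2842.105ms=36/5b +236.842ms=3/5b
10) 3078.947ms=39/5b +236.842ms=3/5b
11) 3315.789ms=42/5b +236.842ms=3/5b
12) 3552.632ms=9b +592.105ms=3/2b
13) 4144.737ms=21/2b +592.105ms=3/2b
Σ=12b of 12 (152bpm 3/4) — PASS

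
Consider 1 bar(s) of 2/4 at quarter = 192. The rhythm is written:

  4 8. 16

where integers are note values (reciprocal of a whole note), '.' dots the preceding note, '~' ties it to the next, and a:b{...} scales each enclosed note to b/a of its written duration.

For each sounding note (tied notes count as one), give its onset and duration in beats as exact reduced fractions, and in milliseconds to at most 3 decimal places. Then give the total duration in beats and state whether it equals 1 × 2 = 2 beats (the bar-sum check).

1) 0.0ms=0b +312.5ms=1b
2) 312.5ms=1b +234.375ms=3/4b
3) 546.875ms=7/4b +78.125ms=1/4b
Σ=2b of 2 (192bpm 2/4) — PASS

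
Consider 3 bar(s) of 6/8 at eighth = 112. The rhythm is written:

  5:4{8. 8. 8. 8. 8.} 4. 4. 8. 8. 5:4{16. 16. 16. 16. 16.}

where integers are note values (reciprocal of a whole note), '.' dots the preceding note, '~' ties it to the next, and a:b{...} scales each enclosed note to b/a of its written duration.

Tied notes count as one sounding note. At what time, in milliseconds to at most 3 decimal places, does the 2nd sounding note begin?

note 2 onset = 6/5b = 642.857ms

1. 0.0ms @ 0 + 642.857ms (6/5)
2. 642.857ms @ 6/5 + 642.857ms (6/5)
3. 1285.714ms @ 12/5 + 642.857ms (6/5)
4. 1928.571ms @ 18/5 + 642.857ms (6/5)
5. 2571.429ms @ 24/5 + 642.857ms (6/5)
6. 3214.286ms @ 6 + 1607.143ms (3)
7. 4821.429ms @ 9 + 1607.143ms (3)
8. 6428.571ms @ 12 + 803.571ms (3/2)
9. 7232.143ms @ 27/2 + 803.571ms (3/2)
10. 8035.714ms @ 15 + 321.429ms (3/5)
11. 8357.143ms @ 78/5 + 321.429ms (3/5)
12. 8678.571ms @ 81/5 + 321.429ms (3/5)
13. 9000.0ms @ 84/5 + 321.429ms (3/5)
14. 9321.429ms @ 87/5 + 321.429ms (3/5)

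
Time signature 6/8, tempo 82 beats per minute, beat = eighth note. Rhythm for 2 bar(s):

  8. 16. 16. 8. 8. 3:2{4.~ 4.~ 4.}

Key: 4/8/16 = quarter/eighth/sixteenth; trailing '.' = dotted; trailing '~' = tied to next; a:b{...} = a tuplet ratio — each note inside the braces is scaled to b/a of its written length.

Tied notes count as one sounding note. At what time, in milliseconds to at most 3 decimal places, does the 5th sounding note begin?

note 5 onset = 9/2b = 3292.683ms

1. 0.0ms @ 0 + 1097.561ms (3/2)
2. 1097.561ms @ 3/2 + 548.78ms (3/4)
3. 1646.341ms @ 9/4 + 548.78ms (3/4)
4. 2195.122ms @ 3 + 1097.561ms (3/2)
5. 3292.683ms @ 9/2 + 1097.561ms (3/2)
6. 4390.244ms @ 6 + 4390.244ms (6)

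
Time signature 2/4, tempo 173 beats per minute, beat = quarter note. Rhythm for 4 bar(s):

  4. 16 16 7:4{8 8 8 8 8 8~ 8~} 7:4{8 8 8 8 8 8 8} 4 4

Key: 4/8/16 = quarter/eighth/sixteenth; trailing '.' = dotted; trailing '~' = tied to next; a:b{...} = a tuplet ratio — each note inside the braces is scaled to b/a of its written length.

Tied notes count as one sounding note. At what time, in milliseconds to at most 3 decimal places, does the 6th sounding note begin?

1. 0.0ms @ 0 + 520.231ms (3/2)
2. 520.231ms @ 3/2 + 86.705ms (1/4)
3. 606.936ms @ 7/4 + 86.705ms (1/4)
4. 693.642ms @ 2 + 99.092ms (2/7)
5. 792.733ms @ 16/7 + 99.092ms (2/7)
6. 891.825ms @ 18/7 + 99.092ms (2/7)
7. 990.917ms @ 20/7 + 99.092ms (2/7)
8. 1090.008ms @ 22/7 + 99.092ms (2/7)
9. 1189.1ms @ 24/7 + 297.275ms (6/7)
10. 1486.375ms @ 30/7 + 99.092ms (2/7)
11. 1585.467ms @ 32/7 + 99.092ms (2/7)
12. 1684.558ms @ 34/7 + 99.092ms (2/7)
13. 1783.65ms @ 36/7 + 99.092ms (2/7)
14. 1882.742ms @ 38/7 + 99.092ms (2/7)
15. 1981.833ms @ 40/7 + 99.092ms (2/7)
16. 2080.925ms @ 6 + 346.821ms (1)
17. 2427.746ms @ 7 + 346.821ms (1)

note 6 onset = 18/7b = 891.825ms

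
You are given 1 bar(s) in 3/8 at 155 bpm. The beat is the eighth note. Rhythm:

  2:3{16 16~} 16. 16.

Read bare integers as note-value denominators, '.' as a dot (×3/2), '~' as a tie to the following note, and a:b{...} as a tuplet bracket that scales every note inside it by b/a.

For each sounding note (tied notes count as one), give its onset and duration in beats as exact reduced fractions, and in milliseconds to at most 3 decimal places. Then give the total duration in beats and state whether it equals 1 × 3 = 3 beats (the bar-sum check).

1) 0.0ms=0b +290.323ms=3/4b
2) 290.323ms=3/4b +580.645ms=3/2b
3) 870.968ms=9/4b +290.323ms=3/4b
Σ=3b of 3 (155bpm 3/8) — PASS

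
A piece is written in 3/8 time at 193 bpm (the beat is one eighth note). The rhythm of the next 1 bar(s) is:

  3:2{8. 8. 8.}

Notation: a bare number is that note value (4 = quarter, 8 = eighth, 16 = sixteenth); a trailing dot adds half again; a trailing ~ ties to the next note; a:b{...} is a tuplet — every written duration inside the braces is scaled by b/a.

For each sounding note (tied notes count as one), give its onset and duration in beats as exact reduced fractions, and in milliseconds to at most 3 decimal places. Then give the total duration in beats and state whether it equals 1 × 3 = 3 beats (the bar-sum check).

1) 0.0ms=0b +310.881ms=1b
2) 310.881ms=1b +310.881ms=1b
3) 621.762ms=2b +310.881ms=1b
Σ=3b of 3 (193bpm 3/8) — PASS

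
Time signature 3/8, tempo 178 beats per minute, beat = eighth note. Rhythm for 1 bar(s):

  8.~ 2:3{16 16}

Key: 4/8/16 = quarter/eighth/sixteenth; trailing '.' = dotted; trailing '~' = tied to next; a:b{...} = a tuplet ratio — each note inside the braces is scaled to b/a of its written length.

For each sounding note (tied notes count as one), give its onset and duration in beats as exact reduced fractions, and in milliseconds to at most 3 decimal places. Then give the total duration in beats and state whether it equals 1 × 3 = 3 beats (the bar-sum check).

1) 0.0ms=0b +758.427ms=9/4b
2) 758.427ms=9/4b +252.809ms=3/4b
Σ=3b of 3 (178bpm 3/8) — PASS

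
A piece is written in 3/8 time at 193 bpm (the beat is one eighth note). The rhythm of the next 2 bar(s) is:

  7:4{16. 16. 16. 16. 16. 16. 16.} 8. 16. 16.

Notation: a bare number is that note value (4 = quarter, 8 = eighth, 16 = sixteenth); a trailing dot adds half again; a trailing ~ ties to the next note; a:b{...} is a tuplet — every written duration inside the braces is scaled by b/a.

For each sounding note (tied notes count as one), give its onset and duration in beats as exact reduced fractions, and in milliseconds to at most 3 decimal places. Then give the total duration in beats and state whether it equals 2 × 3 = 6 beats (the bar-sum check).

1) 0.0ms=0b +133.235ms=3/7b
2) 133.235ms=3/7b +133.235ms=3/7b
3) 266.469ms=6/7b +133.235ms=3/7b
4) 399.704ms=9/7b +133.235ms=3/7b
5) 532.939ms=12/7b +133.235ms=3/7b
6) 666.173ms=15/7b +133.235ms=3/7b
7) 799.408ms=18/7b +133.235ms=3/7b
8) 932.642ms=3b +466.321ms=3/2b
9) 1398.964ms=9/2b +233.161ms=3/4b
10) 1632.124ms=21/4b +233.161ms=3/4b
Σ=6b of 6 (193bpm 3/8) — PASS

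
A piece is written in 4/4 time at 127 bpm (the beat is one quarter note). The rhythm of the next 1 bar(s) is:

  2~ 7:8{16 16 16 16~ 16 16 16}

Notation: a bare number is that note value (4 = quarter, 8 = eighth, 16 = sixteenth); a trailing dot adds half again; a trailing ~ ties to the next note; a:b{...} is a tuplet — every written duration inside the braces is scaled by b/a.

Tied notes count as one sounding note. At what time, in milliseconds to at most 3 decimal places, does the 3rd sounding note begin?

1. 0.0ms @ 0 + 1079.865ms (16/7)
2. 1079.865ms @ 16/7 + 134.983ms (2/7)
3. 1214.848ms @ 18/7 + 134.983ms (2/7)
4. 1349.831ms @ 20/7 + 269.966ms (4/7)
5. 1619.798ms @ 24/7 + 134.983ms (2/7)
6. 1754.781ms @ 26/7 + 134.983ms (2/7)

note 3 onset = 18/7b = 1214.848ms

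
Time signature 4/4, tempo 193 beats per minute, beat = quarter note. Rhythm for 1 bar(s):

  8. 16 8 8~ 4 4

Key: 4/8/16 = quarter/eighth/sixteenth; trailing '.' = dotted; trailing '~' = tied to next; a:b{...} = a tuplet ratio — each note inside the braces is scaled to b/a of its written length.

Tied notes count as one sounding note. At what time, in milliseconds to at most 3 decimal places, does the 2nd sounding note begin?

note 2 onset = 3/4b = 233.161ms

1. 0.0ms @ 0 + 233.161ms (3/4)
2. 233.161ms @ 3/4 + 77.72ms (1/4)
3. 310.881ms @ 1 + 155.44ms (1/2)
4. 466.321ms @ 3/2 + 466.321ms (3/2)
5. 932.642ms @ 3 + 310.881ms (1)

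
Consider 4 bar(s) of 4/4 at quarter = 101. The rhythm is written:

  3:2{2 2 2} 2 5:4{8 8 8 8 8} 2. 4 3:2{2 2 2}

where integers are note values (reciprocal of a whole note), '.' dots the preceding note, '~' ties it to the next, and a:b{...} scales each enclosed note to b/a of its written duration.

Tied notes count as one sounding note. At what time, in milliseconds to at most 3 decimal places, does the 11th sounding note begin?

note 11 onset = 11b = 6534.653ms

1. 0.0ms @ 0 + 792.079ms (4/3)
2. 792.079ms @ 4/3 + 792.079ms (4/3)
3. 1584.158ms @ 8/3 + 792.079ms (4/3)
4. 2376.238ms @ 4 + 1188.119ms (2)
5. 3564.356ms @ 6 + 237.624ms (2/5)
6. 3801.98ms @ 32/5 + 237.624ms (2/5)
7. 4039.604ms @ 34/5 + 237.624ms (2/5)
8. 4277.228ms @ 36/5 + 237.624ms (2/5)
9. 4514.851ms @ 38/5 + 237.624ms (2/5)
10. 4752.475ms @ 8 + 1782.178ms (3)
11. 6534.653ms @ 11 + 594.059ms (1)
12. 7128.713ms @ 12 + 792.079ms (4/3)
13. 7920.792ms @ 40/3 + 792.079ms (4/3)
14. 8712.871ms @ 44/3 + 792.079ms (4/3)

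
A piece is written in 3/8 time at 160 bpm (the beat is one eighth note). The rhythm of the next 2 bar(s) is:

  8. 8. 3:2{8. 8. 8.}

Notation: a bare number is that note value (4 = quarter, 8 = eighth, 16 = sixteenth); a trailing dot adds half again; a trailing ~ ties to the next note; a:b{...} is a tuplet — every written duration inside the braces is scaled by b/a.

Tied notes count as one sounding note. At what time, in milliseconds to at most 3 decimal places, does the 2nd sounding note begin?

note 2 onset = 3/2b = 562.5ms

1. 0.0ms @ 0 + 562.5ms (3/2)
2. 562.5ms @ 3/2 + 562.5ms (3/2)
3. 1125.0ms @ 3 + 375.0ms (1)
4. 1500.0ms @ 4 + 375.0ms (1)
5. 1875.0ms @ 5 + 375.0ms (1)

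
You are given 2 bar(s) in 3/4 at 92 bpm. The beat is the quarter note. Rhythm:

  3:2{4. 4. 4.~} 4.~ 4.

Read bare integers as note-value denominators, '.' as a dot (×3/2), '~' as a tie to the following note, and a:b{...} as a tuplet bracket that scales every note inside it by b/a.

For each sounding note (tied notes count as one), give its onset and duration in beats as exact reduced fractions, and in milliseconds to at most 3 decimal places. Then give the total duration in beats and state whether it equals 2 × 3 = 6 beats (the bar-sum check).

1) 0.0ms=0b +652.174ms=1b
2) 652.174ms=1b +652.174ms=1b
3) 1304.348ms=2b +2608.696ms=4b
Σ=6b of 6 (92bpm 3/4) — PASS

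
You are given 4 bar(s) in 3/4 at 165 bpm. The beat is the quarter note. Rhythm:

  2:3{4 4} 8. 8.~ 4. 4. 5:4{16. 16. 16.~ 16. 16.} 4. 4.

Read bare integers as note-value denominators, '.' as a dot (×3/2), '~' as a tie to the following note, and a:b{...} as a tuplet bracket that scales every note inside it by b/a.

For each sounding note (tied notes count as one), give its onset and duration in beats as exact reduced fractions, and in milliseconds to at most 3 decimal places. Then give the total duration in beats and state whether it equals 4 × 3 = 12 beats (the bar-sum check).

1) 0.0ms=0b +545.455ms=3/2b
2) 545.455ms=3/2b +545.455ms=3/2b
3) 1090.909ms=3b +272.727ms=3/4b
4) 1363.636ms=15/4b +818.182ms=9/4b
5) 2181.818ms=6b +545.455ms=3/2b
6) 2727.273ms=15/2b +109.091ms=3/10b
7) 2836.364ms=39/5b +109.091ms=3/10b
8) 2945.455ms=81/10b +218.182ms=3/5b
9) 3163.636ms=87/10b +109.091ms=3/10b
10) 3272.727ms=9b +545.455ms=3/2b
11) 3818.182ms=21/2b +545.455ms=3/2b
Σ=12b of 12 (165bpm 3/4) — PASS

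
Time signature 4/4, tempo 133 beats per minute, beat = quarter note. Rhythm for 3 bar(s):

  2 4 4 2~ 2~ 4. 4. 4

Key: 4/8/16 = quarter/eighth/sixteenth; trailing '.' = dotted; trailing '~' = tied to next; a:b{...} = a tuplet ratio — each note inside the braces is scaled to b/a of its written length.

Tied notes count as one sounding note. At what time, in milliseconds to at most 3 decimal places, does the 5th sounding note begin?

1. 0.0ms @ 0 + 902.256ms (2)
2. 902.256ms @ 2 + 451.128ms (1)
3. 1353.383ms @ 3 + 451.128ms (1)
4. 1804.511ms @ 4 + 2481.203ms (11/2)
5. 4285.714ms @ 19/2 + 676.692ms (3/2)
6. 4962.406ms @ 11 + 451.128ms (1)

note 5 onset = 19/2b = 4285.714ms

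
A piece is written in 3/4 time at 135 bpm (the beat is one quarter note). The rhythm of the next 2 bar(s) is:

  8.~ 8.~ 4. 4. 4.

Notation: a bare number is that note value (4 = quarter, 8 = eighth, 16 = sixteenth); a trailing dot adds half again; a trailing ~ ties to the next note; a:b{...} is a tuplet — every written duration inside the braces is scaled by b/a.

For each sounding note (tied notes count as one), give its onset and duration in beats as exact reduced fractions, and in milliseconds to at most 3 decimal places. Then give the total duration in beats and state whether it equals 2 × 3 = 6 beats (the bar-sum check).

1) 0.0ms=0b +1333.333ms=3b
2) 1333.333ms=3b +666.667ms=3/2b
3) 2000.0ms=9/2b +666.667ms=3/2b
Σ=6b of 6 (135bpm 3/4) — PASS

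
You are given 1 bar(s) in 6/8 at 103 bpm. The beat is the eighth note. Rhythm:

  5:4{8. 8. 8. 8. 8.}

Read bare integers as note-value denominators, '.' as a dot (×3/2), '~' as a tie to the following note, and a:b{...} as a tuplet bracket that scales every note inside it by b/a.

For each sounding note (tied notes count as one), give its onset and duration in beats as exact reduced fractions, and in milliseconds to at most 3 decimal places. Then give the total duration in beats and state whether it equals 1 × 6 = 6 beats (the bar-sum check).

1) 0.0ms=0b +699.029ms=6/5b
2) 699.029ms=6/5b +699.029ms=6/5b
3) 1398.058ms=12/5b +699.029ms=6/5b
4) 2097.087ms=18/5b +699.029ms=6/5b
5) 2796.117ms=24/5b +699.029ms=6/5b
Σ=6b of 6 (103bpm 6/8) — PASS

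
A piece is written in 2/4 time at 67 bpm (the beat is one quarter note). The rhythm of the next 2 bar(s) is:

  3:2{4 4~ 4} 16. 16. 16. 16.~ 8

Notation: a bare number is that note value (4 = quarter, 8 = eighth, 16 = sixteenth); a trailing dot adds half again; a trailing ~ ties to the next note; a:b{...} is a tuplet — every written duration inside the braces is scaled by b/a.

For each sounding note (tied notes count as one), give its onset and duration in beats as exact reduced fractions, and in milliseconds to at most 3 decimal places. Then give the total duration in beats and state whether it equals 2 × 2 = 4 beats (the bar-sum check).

1) 0.0ms=0b +597.015ms=2/3b
2) 597.015ms=2/3b +1194.03ms=4/3b
3) 1791.045ms=2b +335.821ms=3/8b
4) 2126.866ms=19/8b +335.821ms=3/8b
5) 2462.687ms=11/4b +335.821ms=3/8b
6) 2798.507ms=25/8b +783.582ms=7/8b
Σ=4b of 4 (67bpm 2/4) — PASS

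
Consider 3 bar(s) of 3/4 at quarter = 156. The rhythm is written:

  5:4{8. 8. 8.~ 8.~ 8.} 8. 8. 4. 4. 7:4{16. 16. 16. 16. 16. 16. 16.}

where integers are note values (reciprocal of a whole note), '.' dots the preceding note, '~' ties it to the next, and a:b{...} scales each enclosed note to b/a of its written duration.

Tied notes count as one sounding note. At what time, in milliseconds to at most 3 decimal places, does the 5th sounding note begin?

1. 0.0ms @ 0 + 230.769ms (3/5)
2. 230.769ms @ 3/5 + 230.769ms (3/5)
3. 461.538ms @ 6/5 + 692.308ms (9/5)
4. 1153.846ms @ 3 + 288.462ms (3/4)
5. 1442.308ms @ 15/4 + 288.462ms (3/4)
6. 1730.769ms @ 9/2 + 576.923ms (3/2)
7. 2307.692ms @ 6 + 576.923ms (3/2)
8. 2884.615ms @ 15/2 + 82.418ms (3/14)
9. 2967.033ms @ 54/7 + 82.418ms (3/14)
10. 3049.451ms @ 111/14 + 82.418ms (3/14)
11. 3131.868ms @ 57/7 + 82.418ms (3/14)
12. 3214.286ms @ 117/14 + 82.418ms (3/14)
13. 3296.703ms @ 60/7 + 82.418ms (3/14)
14. 3379.121ms @ 123/14 + 82.418ms (3/14)

note 5 onset = 15/4b = 1442.308ms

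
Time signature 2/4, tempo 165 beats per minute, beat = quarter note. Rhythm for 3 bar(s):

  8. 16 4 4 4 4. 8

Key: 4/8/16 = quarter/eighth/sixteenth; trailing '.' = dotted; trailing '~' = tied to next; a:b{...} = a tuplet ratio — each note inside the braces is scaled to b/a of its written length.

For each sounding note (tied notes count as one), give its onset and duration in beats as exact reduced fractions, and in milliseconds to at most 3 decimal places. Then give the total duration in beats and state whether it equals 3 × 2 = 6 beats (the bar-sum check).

1) 0.0ms=0b +272.727ms=3/4b
2) 272.727ms=3/4b +90.909ms=1/4b
3) 363.636ms=1b +363.636ms=1b
4) 727.273ms=2b +363.636ms=1b
5) 1090.909ms=3b +363.636ms=1b
6) 1454.545ms=4b +545.455ms=3/2b
7) 2000.0ms=11/2b +181.818ms=1/2b
Σ=6b of 6 (165bpm 2/4) — PASS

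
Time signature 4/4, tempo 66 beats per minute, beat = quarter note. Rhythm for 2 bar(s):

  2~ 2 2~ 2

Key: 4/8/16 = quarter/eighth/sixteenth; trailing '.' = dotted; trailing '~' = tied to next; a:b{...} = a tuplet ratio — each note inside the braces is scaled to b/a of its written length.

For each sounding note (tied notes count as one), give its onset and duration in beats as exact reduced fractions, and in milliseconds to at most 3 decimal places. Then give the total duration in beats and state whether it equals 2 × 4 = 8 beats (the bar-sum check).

1) 0.0ms=0b +3636.364ms=4b
2) 3636.364ms=4b +3636.364ms=4b
Σ=8b of 8 (66bpm 4/4) — PASS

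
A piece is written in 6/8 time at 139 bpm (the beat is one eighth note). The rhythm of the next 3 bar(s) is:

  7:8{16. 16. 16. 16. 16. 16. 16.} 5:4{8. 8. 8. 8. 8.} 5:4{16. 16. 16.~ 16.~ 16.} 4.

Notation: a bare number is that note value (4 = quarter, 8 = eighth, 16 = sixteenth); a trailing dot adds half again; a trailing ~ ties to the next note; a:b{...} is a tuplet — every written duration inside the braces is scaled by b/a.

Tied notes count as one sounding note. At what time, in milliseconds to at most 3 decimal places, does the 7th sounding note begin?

note 7 onset = 36/7b = 2219.938ms

1. 0.0ms @ 0 + 369.99ms (6/7)
2. 369.99ms @ 6/7 + 369.99ms (6/7)
3. 739.979ms @ 12/7 + 369.99ms (6/7)
4. 1109.969ms @ 18/7 + 369.99ms (6/7)
5. 1479.959ms @ 24/7 + 369.99ms (6/7)
6. 1849.949ms @ 30/7 + 369.99ms (6/7)
7. 2219.938ms @ 36/7 + 369.99ms (6/7)
8. 2589.928ms @ 6 + 517.986ms (6/5)
9. 3107.914ms @ 36/5 + 517.986ms (6/5)
10. 3625.899ms @ 42/5 + 517.986ms (6/5)
11. 4143.885ms @ 48/5 + 517.986ms (6/5)
12. 4661.871ms @ 54/5 + 517.986ms (6/5)
13. 5179.856ms @ 12 + 258.993ms (3/5)
14. 5438.849ms @ 63/5 + 258.993ms (3/5)
15. 5697.842ms @ 66/5 + 776.978ms (9/5)
16. 6474.82ms @ 15 + 1294.964ms (3)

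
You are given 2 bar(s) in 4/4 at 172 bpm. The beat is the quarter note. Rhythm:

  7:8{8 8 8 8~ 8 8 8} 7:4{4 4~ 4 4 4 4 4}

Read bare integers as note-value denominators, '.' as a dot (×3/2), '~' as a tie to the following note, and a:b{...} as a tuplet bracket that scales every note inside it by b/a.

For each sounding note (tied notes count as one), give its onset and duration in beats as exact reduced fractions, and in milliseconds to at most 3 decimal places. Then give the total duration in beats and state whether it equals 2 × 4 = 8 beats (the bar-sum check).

1) 0.0ms=0b +199.336ms=4/7b
2) 199.336ms=4/7b +199.336ms=4/7b
3) 398.671ms=8/7b +199.336ms=4/7b
4) 598.007ms=12/7b +398.671ms=8/7b
5) 996.678ms=20/7b +199.336ms=4/7b
6) 1196.013ms=24/7b +199.336ms=4/7b
7) 1395.349ms=4b +199.336ms=4/7b
8) 1594.684ms=32/7b +398.671ms=8/7b
9) 1993.355ms=40/7b +199.336ms=4/7b
10) 2192.691ms=44/7b +199.336ms=4/7b
11) 2392.027ms=48/7b +199.336ms=4/7b
12) 2591.362ms=52/7b +199.336ms=4/7b
Σ=8b of 8 (172bpm 4/4) — PASS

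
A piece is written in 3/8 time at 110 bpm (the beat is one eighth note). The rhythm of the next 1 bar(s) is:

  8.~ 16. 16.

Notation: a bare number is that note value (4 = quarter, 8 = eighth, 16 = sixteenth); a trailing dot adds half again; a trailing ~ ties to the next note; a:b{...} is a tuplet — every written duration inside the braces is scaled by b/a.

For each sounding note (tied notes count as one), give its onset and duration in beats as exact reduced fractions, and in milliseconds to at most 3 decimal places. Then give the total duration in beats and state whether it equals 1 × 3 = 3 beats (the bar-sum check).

1) 0.0ms=0b +1227.273ms=9/4b
2) 1227.273ms=9/4b +409.091ms=3/4b
Σ=3b of 3 (110bpm 3/8) — PASS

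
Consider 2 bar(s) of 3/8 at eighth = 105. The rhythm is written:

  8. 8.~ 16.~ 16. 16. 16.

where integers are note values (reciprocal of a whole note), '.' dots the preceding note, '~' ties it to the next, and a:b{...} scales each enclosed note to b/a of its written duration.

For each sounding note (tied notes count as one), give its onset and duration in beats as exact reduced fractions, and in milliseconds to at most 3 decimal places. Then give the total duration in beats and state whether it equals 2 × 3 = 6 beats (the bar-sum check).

1) 0.0ms=0b +857.143ms=3/2b
2) 857.143ms=3/2b +1714.286ms=3b
3) 2571.429ms=9/2b +428.571ms=3/4b
4) 3000.0ms=21/4b +428.571ms=3/4b
Σ=6b of 6 (105bpm 3/8) — PASS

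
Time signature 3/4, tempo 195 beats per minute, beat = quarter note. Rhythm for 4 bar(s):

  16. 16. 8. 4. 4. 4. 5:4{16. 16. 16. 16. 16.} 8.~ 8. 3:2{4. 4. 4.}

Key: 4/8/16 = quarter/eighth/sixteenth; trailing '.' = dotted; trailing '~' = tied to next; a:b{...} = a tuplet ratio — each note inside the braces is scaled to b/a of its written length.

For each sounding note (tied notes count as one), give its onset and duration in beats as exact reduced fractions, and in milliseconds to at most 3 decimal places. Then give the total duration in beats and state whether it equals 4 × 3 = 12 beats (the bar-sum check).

1) 0.0ms=0b +115.385ms=3/8b
2) 115.385ms=3/8b +115.385ms=3/8b
3) 230.769ms=3/4b +230.769ms=3/4b
4) 461.538ms=3/2b +461.538ms=3/2b
5) 923.077ms=3b +461.538ms=3/2b
6) 1384.615ms=9/2b +461.538ms=3/2b
7) 1846.154ms=6b +92.308ms=3/10b
8) 1938.462ms=63/10b +92.308ms=3/10b
9) 2030.769ms=33/5b +92.308ms=3/10b
10) 2123.077ms=69/10b +92.308ms=3/10b
11) 2215.385ms=36/5b +92.308ms=3/10b
12) 2307.692ms=15/2b +461.538ms=3/2b
13) 2769.231ms=9b +307.692ms=1b
14) 3076.923ms=10b +307.692ms=1b
15) 3384.615ms=11b +307.692ms=1b
Σ=12b of 12 (195bpm 3/4) — PASS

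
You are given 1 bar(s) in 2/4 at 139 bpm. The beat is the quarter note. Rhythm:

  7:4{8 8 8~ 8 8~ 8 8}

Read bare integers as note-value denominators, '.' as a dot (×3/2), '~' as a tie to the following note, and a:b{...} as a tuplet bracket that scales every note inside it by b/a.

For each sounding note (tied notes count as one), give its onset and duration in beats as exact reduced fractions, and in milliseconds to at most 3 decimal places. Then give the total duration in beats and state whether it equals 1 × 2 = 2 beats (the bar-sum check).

1) 0.0ms=0b +123.33ms=2/7b
2) 123.33ms=2/7b +123.33ms=2/7b
3) 246.66ms=4/7b +246.66ms=4/7b
4) 493.32ms=8/7b +246.66ms=4/7b
5) 739.979ms=12/7b +123.33ms=2/7b
Σ=2b of 2 (139bpm 2/4) — PASS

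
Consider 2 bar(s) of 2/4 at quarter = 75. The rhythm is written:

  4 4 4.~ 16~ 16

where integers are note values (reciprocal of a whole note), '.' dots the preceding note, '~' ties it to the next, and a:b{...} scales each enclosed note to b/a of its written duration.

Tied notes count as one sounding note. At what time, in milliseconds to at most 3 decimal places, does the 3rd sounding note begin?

1. 0.0ms @ 0 + 800.0ms (1)
2. 800.0ms @ 1 + 800.0ms (1)
3. 1600.0ms @ 2 + 1600.0ms (2)

note 3 onset = 2b = 1600.0ms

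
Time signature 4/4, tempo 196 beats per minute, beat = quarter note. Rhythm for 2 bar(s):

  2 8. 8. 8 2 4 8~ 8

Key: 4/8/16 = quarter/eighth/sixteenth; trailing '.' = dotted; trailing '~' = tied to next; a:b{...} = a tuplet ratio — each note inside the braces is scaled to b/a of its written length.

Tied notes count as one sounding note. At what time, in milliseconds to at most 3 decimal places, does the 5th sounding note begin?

1. 0.0ms @ 0 + 612.245ms (2)
2. 612.245ms @ 2 + 229.592ms (3/4)
3. 841.837ms @ 11/4 + 229.592ms (3/4)
4. 1071.429ms @ 7/2 + 153.061ms (1/2)
5. 1224.49ms @ 4 + 612.245ms (2)
6. 1836.735ms @ 6 + 306.122ms (1)
7. 2142.857ms @ 7 + 306.122ms (1)

note 5 onset = 4b = 1224.49ms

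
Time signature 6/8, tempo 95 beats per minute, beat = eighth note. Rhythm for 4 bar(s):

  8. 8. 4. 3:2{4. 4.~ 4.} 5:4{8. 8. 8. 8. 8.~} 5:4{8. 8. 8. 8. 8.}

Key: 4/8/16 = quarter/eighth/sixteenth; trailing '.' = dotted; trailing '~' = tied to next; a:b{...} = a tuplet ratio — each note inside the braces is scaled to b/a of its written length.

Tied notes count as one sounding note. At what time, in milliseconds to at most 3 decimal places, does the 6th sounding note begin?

note 6 onset = 12b = 7578.947ms

1. 0.0ms @ 0 + 947.368ms (3/2)
2. 947.368ms @ 3/2 + 947.368ms (3/2)
3. 1894.737ms @ 3 + 1894.737ms (3)
4. 3789.474ms @ 6 + 1263.158ms (2)
5. 5052.632ms @ 8 + 2526.316ms (4)
6. 7578.947ms @ 12 + 757.895ms (6/5)
7. 8336.842ms @ 66/5 + 757.895ms (6/5)
8. 9094.737ms @ 72/5 + 757.895ms (6/5)
9. 9852.632ms @ 78/5 + 757.895ms (6/5)
10. 10610.526ms @ 84/5 + 1515.789ms (12/5)
11. 12126.316ms @ 96/5 + 757.895ms (6/5)
12. 12884.211ms @ 102/5 + 757.895ms (6/5)
13. 13642.105ms @ 108/5 + 757.895ms (6/5)
14. 14400.0ms @ 114/5 + 757.895ms (6/5)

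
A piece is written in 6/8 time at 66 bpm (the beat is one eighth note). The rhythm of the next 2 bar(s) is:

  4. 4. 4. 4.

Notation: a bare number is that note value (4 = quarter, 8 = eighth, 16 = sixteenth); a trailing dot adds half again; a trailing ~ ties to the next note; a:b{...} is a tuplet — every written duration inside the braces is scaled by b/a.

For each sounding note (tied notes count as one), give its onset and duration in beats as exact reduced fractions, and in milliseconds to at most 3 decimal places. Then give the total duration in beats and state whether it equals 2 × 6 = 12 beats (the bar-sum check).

1) 0.0ms=0b +2727.273ms=3b
2) 2727.273ms=3b +2727.273ms=3b
3) 5454.545ms=6b +2727.273ms=3b
4) 8181.818ms=9b +2727.273ms=3b
Σ=12b of 12 (66bpm 6/8) — PASS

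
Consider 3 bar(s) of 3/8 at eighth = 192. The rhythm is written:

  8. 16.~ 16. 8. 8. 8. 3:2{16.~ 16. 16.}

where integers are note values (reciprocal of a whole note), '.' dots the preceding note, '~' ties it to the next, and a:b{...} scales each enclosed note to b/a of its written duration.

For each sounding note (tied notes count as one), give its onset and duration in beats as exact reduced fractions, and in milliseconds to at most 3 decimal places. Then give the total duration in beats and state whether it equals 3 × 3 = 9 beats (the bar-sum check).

1) 0.0ms=0b +468.75ms=3/2b
2) 468.75ms=3/2b +468.75ms=3/2b
3) 937.5ms=3b +468.75ms=3/2b
4) 1406.25ms=9/2b +468.75ms=3/2b
5) 1875.0ms=6b +468.75ms=3/2b
6) 2343.75ms=15/2b +312.5ms=1b
7) 2656.25ms=17/2b +156.25ms=1/2b
Σ=9b of 9 (192bpm 3/8) — PASS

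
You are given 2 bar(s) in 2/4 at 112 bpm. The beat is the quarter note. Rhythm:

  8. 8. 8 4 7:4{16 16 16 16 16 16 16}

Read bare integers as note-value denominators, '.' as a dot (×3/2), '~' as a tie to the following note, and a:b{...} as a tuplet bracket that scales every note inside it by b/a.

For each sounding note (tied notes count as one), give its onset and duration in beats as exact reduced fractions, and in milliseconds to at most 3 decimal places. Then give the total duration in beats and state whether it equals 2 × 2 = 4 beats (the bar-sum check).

1) 0.0ms=0b +401.786ms=3/4b
2) 401.786ms=3/4b +401.786ms=3/4b
3) 803.571ms=3/2b +267.857ms=1/2b
4) 1071.429ms=2b +535.714ms=1b
5) 1607.143ms=3b +76.531ms=1/7b
6) 1683.673ms=22/7b +76.531ms=1/7b
7) 1760.204ms=23/7b +76.531ms=1/7b
8) 1836.735ms=24/7b +76.531ms=1/7b
9) 1913.265ms=25/7b +76.531ms=1/7b
10) 1989.796ms=26/7b +76.531ms=1/7b
11) 2066.327ms=27/7b +76.531ms=1/7b
Σ=4b of 4 (112bpm 2/4) — PASS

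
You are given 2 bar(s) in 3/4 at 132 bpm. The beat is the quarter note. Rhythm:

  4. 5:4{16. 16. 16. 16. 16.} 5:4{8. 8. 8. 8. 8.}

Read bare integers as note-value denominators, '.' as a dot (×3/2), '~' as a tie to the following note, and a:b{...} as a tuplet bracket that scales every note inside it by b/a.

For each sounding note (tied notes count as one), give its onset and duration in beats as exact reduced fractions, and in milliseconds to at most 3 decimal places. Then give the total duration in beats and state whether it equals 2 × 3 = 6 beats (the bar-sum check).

1) 0.0ms=0b +681.818ms=3/2b
2) 681.818ms=3/2b +136.364ms=3/10b
3) 818.182ms=9/5b +136.364ms=3/10b
4) 954.545ms=21/10b +136.364ms=3/10b
5) 1090.909ms=12/5b +136.364ms=3/10b
6) 1227.273ms=27/10b +136.364ms=3/10b
7) 1363.636ms=3b +272.727ms=3/5b
8) 1636.364ms=18/5b +272.727ms=3/5b
9) 1909.091ms=21/5b +272.727ms=3/5b
10) 2181.818ms=24/5b +272.727ms=3/5b
11) 2454.545ms=27/5b +272.727ms=3/5b
Σ=6b of 6 (132bpm 3/4) — PASS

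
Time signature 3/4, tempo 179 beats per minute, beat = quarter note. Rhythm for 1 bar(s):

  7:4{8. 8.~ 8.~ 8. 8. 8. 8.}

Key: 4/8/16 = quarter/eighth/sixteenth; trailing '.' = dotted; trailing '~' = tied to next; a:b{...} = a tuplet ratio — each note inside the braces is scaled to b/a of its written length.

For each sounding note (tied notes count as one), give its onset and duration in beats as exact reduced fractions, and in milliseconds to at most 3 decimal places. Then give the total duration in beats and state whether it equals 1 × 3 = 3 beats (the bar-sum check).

1) 0.0ms=0b +143.655ms=3/7b
2) 143.655ms=3/7b +430.966ms=9/7b
3) 574.621ms=12/7b +143.655ms=3/7b
4) 718.276ms=15/7b +143.655ms=3/7b
5) 861.931ms=18/7b +143.655ms=3/7b
Σ=3b of 3 (179bpm 3/4) — PASS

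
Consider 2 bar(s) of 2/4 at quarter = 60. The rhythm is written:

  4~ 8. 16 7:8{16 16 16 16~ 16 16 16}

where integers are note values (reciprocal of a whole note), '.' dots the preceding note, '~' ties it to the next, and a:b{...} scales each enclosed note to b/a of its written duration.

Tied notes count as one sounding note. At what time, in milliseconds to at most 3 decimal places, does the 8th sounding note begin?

note 8 onset = 26/7b = 3714.286ms

1. 0.0ms @ 0 + 1750.0ms (7/4)
2. 1750.0ms @ 7/4 + 250.0ms (1/4)
3. 2000.0ms @ 2 + 285.714ms (2/7)
4. 2285.714ms @ 16/7 + 285.714ms (2/7)
5. 2571.429ms @ 18/7 + 285.714ms (2/7)
6. 2857.143ms @ 20/7 + 571.429ms (4/7)
7. 3428.571ms @ 24/7 + 285.714ms (2/7)
8. 3714.286ms @ 26/7 + 285.714ms (2/7)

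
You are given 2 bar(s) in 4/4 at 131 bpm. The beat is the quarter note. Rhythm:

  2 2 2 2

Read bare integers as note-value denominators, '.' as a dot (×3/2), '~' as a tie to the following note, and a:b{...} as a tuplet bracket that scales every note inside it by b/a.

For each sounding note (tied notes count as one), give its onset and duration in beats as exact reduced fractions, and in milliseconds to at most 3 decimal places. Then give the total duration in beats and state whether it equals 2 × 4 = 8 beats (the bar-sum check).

1) 0.0ms=0b +916.031ms=2b
2) 916.031ms=2b +916.031ms=2b
3) 1832.061ms=4b +916.031ms=2b
4) 2748.092ms=6b +916.031ms=2b
Σ=8b of 8 (131bpm 4/4) — PASS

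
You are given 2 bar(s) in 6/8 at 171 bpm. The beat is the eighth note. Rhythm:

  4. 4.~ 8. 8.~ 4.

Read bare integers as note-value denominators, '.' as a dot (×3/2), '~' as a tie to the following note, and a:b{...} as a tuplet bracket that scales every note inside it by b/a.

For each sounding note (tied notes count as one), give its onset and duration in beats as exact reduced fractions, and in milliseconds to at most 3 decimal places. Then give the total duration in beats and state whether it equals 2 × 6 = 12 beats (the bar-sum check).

1) 0.0ms=0b +1052.632ms=3b
2) 1052.632ms=3b +1578.947ms=9/2b
3) 2631.579ms=15/2b +1578.947ms=9/2b
Σ=12b of 12 (171bpm 6/8) — PASS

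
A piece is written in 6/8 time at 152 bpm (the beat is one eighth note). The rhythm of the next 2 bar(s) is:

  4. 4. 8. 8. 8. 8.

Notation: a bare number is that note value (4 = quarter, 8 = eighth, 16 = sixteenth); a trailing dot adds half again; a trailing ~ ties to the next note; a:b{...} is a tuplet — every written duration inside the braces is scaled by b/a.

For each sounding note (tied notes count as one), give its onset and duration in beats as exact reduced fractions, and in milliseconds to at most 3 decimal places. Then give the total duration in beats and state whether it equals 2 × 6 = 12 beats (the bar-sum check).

1) 0.0ms=0b +1184.211ms=3b
2) 1184.211ms=3b +1184.211ms=3b
3) 2368.421ms=6b +592.105ms=3/2b
4) 2960.526ms=15/2b +592.105ms=3/2b
5) 3552.632ms=9b +592.105ms=3/2b
6) 4144.737ms=21/2b +592.105ms=3/2b
Σ=12b of 12 (152bpm 6/8) — PASS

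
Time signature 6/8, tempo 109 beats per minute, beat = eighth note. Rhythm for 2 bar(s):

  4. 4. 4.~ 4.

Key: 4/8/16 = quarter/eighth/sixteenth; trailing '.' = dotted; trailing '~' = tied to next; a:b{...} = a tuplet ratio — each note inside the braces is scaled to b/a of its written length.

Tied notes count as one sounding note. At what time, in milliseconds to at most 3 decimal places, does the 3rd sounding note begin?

1. 0.0ms @ 0 + 1651.376ms (3)
2. 1651.376ms @ 3 + 1651.376ms (3)
3. 3302.752ms @ 6 + 3302.752ms (6)

note 3 onset = 6b = 3302.752ms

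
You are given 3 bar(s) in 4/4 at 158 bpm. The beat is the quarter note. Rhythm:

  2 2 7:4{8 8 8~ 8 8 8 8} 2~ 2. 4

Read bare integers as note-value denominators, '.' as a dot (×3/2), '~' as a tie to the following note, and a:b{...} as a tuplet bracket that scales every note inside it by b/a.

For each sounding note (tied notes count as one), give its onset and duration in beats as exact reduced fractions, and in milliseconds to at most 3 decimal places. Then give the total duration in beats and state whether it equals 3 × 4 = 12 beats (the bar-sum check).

1) 0.0ms=0b +759.494ms=2b
2) 759.494ms=2b +759.494ms=2b
3) 1518.987ms=4b +108.499ms=2/7b
4) 1627.486ms=30/7b +108.499ms=2/7b
5) 1735.986ms=32/7b +216.998ms=4/7b
6) 1952.984ms=36/7b +108.499ms=2/7b
7) 2061.483ms=38/7b +108.499ms=2/7b
8) 2169.982ms=40/7b +108.499ms=2/7b
9) 2278.481ms=6b +1898.734ms=5b
10) 4177.215ms=11b +379.747ms=1b
Σ=12b of 12 (158bpm 4/4) — PASS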